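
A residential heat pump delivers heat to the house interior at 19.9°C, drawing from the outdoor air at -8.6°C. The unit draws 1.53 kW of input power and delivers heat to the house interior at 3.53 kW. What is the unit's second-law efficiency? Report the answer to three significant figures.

0.224

COP_actual = Q̇_H/Ẇ = 3.530/1.530 = 2.307.
In absolute terms T_C = 264.55 K and T_H = 293.05 K, so ΔT = 28.50 K.
COP_Carnot = T_H/ΔT = 293.05/28.50 = 10.28.
η_II = COP_actual/COP_Carnot = 2.307/10.28 = 0.2244.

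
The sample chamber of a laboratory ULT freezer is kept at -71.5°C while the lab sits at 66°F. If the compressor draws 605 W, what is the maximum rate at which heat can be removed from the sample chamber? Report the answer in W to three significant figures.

1350 W

In absolute terms T_C = 201.65 K and T_H = 292.04 K, so ΔT = 90.39 K.
COP_Carnot = T_C/ΔT = 201.65/90.39 = 2.231.
Q̇_max = COP_Carnot × Ẇ = 2.231 × 605.0 W = 1350 W.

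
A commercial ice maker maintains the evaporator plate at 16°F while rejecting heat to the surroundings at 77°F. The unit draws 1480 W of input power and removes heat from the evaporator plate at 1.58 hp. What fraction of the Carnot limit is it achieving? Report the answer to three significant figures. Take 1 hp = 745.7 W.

Converting, Q̇_C = 1.580 hp = 1178 W, so COP_actual = Q̇_C/Ẇ = 1178/1480 = 0.7961.
In absolute terms T_C = 264.26 K and T_H = 298.15 K, so ΔT = 33.89 K.
COP_Carnot = T_C/ΔT = 264.26/33.89 = 7.798.
η_II = COP_actual/COP_Carnot = 0.7961/7.798 = 0.1021.

0.102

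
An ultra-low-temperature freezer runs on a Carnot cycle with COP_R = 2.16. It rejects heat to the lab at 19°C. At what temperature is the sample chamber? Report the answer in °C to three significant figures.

For a Carnot refrigerator COP_R = T_C/(T_H − T_C), so T_C = COP·T_H/(1 + COP).
With T_H = 292.15 K, T_C = 2.16 × 292.15/3.160 = 199.70 K.
Converting, 199.70 K = -73.45°C.

-73.5 °C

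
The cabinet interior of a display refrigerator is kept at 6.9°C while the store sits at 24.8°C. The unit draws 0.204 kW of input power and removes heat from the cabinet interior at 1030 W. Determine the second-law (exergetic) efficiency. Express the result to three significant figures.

Converting, Q̇_C = 1030 W = 1.030 kW, so COP_actual = Q̇_C/Ẇ = 1.030/0.2040 = 5.049.
In absolute terms T_C = 280.05 K and T_H = 297.95 K, so ΔT = 17.90 K.
COP_Carnot = T_C/ΔT = 280.05/17.90 = 15.65.
η_II = COP_actual/COP_Carnot = 5.049/15.65 = 0.3227.

0.323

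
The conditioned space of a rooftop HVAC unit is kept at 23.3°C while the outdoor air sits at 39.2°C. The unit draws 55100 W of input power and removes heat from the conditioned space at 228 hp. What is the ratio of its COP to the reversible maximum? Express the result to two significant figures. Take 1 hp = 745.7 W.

0.17

Converting, Q̇_C = 228.0 hp = 170000 W, so COP_actual = Q̇_C/Ẇ = 170000/55100 = 3.086.
In absolute terms T_C = 296.45 K and T_H = 312.35 K, so ΔT = 15.90 K.
COP_Carnot = T_C/ΔT = 296.45/15.90 = 18.64.
η_II = COP_actual/COP_Carnot = 3.086/18.64 = 0.1655.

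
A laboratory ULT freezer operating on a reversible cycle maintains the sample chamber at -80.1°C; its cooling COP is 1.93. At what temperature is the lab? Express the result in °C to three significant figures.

19.9 °C

COP_R = T_C/(T_H − T_C) gives T_H − T_C = T_C/COP.
With T_C = 193.05 K, T_H = 193.05 × (1 + 1/1.93) = 293.08 K.
Converting, 293.08 K = 19.93°C.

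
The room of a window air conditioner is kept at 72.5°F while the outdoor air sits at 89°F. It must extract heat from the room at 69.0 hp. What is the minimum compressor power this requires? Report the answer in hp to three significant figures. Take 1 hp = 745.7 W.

In absolute terms T_C = 295.65 K and T_H = 304.82 K, so ΔT = 9.167 K.
COP_Carnot = T_C/ΔT = 295.65/9.167 = 32.25.
Ẇ_min = Q̇/COP_Carnot = 69.00/32.25 = 2.139 hp.

2.14 hp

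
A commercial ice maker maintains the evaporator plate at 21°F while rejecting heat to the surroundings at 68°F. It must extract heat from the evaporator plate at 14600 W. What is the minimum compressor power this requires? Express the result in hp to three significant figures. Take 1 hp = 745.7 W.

1.91 hp

In absolute terms T_C = 267.04 K and T_H = 293.15 K, so ΔT = 26.11 K.
COP_Carnot = T_C/ΔT = 267.04/26.11 = 10.23.
Ẇ_min = Q̇/COP_Carnot = 14600/10.23 = 1428 W = 1.914 hp.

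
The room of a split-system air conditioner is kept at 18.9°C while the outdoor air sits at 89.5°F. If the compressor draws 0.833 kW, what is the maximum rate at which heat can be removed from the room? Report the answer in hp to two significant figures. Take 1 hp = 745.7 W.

In absolute terms T_C = 292.05 K and T_H = 305.09 K, so ΔT = 13.04 K.
COP_Carnot = T_C/ΔT = 292.05/13.04 = 22.39.
Q̇_max = COP_Carnot × Ẇ = 22.39 × 0.8330 kW = 18.65 kW = 25.01 hp.

25 hp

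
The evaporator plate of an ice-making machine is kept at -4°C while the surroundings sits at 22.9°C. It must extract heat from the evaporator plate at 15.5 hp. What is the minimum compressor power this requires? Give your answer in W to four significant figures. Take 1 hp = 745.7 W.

In absolute terms T_C = 269.15 K and T_H = 296.05 K, so ΔT = 26.90 K.
COP_Carnot = T_C/ΔT = 269.15/26.90 = 10.01.
Ẇ_min = Q̇/COP_Carnot = 15.50/10.01 = 1.549 hp = 1155 W.

1155 W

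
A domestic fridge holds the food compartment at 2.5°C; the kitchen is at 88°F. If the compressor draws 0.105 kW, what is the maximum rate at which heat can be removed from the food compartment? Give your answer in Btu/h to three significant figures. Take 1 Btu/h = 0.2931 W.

In absolute terms T_C = 275.65 K and T_H = 304.26 K, so ΔT = 28.61 K.
COP_Carnot = T_C/ΔT = 275.65/28.61 = 9.634.
Q̇_max = COP_Carnot × Ẇ = 9.634 × 0.1050 kW = 1.012 kW = 3451 Btu/h.

3450 Btu/h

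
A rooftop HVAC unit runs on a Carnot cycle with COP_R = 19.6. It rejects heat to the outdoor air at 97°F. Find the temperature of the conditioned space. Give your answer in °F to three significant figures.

For a Carnot refrigerator COP_R = T_C/(T_H − T_C), so T_C = COP·T_H/(1 + COP).
With T_H = 309.26 K, T_C = 19.6 × 309.26/20.60 = 294.25 K.
Converting, 294.25 K = 69.98°F.

70.0 °F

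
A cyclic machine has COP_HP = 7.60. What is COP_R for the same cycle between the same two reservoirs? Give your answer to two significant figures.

Since Q_H = Q_C + W for any cycle, COP_R = Q_C/W = Q_H/W − 1.
COP_R = 7.60 − 1 = 6.60.

6.6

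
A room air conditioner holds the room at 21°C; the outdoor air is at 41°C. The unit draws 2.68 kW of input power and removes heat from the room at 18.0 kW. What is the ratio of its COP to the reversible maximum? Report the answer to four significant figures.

0.4567

COP_actual = Q̇_C/Ẇ = 18.00/2.680 = 6.716.
In absolute terms T_C = 294.15 K and T_H = 314.15 K, so ΔT = 20.00 K.
COP_Carnot = T_C/ΔT = 294.15/20.00 = 14.71.
η_II = COP_actual/COP_Carnot = 6.716/14.71 = 0.4567.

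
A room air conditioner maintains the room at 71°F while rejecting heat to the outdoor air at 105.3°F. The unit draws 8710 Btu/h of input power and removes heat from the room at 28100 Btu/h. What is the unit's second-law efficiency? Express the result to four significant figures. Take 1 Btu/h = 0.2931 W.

COP_actual = Q̇_C/Ẇ = 28100/8710 = 3.226.
In absolute terms T_C = 294.82 K and T_H = 313.87 K, so ΔT = 19.06 K.
COP_Carnot = T_C/ΔT = 294.82/19.06 = 15.47.
η_II = COP_actual/COP_Carnot = 3.226/15.47 = 0.2085.

0.2085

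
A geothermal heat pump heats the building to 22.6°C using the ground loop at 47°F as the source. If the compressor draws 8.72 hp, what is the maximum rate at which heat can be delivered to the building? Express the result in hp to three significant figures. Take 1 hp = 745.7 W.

In absolute terms T_C = 281.48 K and T_H = 295.75 K, so ΔT = 14.27 K.
COP_Carnot = T_H/ΔT = 295.75/14.27 = 20.73.
Q̇_max = COP_Carnot × Ẇ = 20.73 × 8.720 hp = 180.8 hp.

181 hp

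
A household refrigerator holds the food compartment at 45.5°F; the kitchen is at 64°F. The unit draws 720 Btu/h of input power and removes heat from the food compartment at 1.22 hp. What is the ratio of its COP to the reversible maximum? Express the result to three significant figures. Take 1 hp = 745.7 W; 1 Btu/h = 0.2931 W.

Converting, Q̇_C = 1.220 hp = 3104 Btu/h, so COP_actual = Q̇_C/Ẇ = 3104/720.0 = 4.311.
In absolute terms T_C = 280.65 K and T_H = 290.93 K, so ΔT = 10.28 K.
COP_Carnot = T_C/ΔT = 280.65/10.28 = 27.31.
η_II = COP_actual/COP_Carnot = 4.311/27.31 = 0.1579.

0.158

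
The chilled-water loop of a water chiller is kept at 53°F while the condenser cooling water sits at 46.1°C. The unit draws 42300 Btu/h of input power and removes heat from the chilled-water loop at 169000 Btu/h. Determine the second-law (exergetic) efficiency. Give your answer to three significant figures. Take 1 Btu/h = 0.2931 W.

COP_actual = Q̇_C/Ẇ = 169000/42300 = 3.995.
In absolute terms T_C = 284.82 K and T_H = 319.25 K, so ΔT = 34.43 K.
COP_Carnot = T_C/ΔT = 284.82/34.43 = 8.272.
η_II = COP_actual/COP_Carnot = 3.995/8.272 = 0.4830.

0.483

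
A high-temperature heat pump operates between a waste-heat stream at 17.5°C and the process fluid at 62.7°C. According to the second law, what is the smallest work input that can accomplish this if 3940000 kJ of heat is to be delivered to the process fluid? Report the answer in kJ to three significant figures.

530000 kJ

In absolute terms T_C = 290.65 K and T_H = 335.85 K, so ΔT = 45.20 K.
The reversible limit is COP_HP = T_H/ΔT = 7.430, so W_min = Q_H/COP = Q_H·ΔT/T_H.
W_min = 3940000 × 45.20/335.85 = 530300 kJ.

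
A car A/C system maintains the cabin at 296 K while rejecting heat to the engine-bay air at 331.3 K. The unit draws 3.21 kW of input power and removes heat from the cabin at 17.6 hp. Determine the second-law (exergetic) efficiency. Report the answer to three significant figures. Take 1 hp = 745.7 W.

0.488

Converting, Q̇_C = 17.60 hp = 13.12 kW, so COP_actual = Q̇_C/Ẇ = 13.12/3.210 = 4.089.
The reservoir spacing is ΔT = 331.3 − 296 = 35.30 K.
COP_Carnot = T_C/ΔT = 296.00/35.30 = 8.385.
η_II = COP_actual/COP_Carnot = 4.089/8.385 = 0.4876.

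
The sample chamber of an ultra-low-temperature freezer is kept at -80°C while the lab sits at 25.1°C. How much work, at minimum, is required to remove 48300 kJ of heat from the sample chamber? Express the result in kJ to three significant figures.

26300 kJ

In absolute terms T_C = 193.15 K and T_H = 298.25 K, so ΔT = 105.1 K.
The reversible limit is COP_R = T_C/ΔT = 1.838, so W_min = Q_C/COP = Q_C·ΔT/T_C.
W_min = 48300 × 105.1/193.15 = 26280 kJ.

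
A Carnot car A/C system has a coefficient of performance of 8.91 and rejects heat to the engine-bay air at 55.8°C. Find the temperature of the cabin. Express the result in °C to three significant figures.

For a Carnot refrigerator COP_R = T_C/(T_H − T_C), so T_C = COP·T_H/(1 + COP).
With T_H = 328.95 K, T_C = 8.91 × 328.95/9.910 = 295.76 K.
Converting, 295.76 K = 22.61°C.

22.6 °C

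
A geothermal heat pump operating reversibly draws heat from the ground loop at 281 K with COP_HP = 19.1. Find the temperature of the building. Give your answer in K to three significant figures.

COP_HP = T_H/(T_H − T_C) rearranges to T_H = COP·T_C/(COP − 1).
With T_C = 281.00 K, T_H = 19.1 × 281.00/18.10 = 296.52 K.

297 K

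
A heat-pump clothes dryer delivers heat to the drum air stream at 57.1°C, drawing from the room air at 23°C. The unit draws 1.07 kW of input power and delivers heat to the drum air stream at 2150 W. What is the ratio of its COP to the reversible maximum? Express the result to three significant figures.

Converting, Q̇_H = 2150 W = 2.150 kW, so COP_actual = Q̇_H/Ẇ = 2.150/1.070 = 2.009.
In absolute terms T_C = 296.15 K and T_H = 330.25 K, so ΔT = 34.10 K.
COP_Carnot = T_H/ΔT = 330.25/34.10 = 9.685.
η_II = COP_actual/COP_Carnot = 2.009/9.685 = 0.2075.

0.207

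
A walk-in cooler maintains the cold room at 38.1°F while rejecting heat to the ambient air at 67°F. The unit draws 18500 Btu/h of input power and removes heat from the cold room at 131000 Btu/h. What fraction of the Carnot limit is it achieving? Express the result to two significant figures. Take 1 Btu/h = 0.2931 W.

COP_actual = Q̇_C/Ẇ = 131000/18500 = 7.081.
In absolute terms T_C = 276.54 K and T_H = 292.59 K, so ΔT = 16.06 K.
COP_Carnot = T_C/ΔT = 276.54/16.06 = 17.22.
η_II = COP_actual/COP_Carnot = 7.081/17.22 = 0.4111.

0.41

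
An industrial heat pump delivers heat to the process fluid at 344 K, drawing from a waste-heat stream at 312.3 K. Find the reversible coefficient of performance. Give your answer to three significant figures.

10.9

The reservoir spacing is ΔT = 344 − 312.3 = 31.70 K.
For a reversible cycle, COP_Carnot = T_H/ΔT = 344.00/31.70 = 10.85.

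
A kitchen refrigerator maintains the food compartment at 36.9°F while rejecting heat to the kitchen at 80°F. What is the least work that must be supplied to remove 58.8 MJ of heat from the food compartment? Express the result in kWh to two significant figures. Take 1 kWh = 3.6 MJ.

1.4 kWh

In absolute terms T_C = 275.87 K and T_H = 299.82 K, so ΔT = 23.94 K.
The reversible limit is COP_R = T_C/ΔT = 11.52, so W_min = Q_C/COP = Q_C·ΔT/T_C.
W_min = 58.80 × 23.94/275.87 = 5.104 MJ = 1.418 kWh.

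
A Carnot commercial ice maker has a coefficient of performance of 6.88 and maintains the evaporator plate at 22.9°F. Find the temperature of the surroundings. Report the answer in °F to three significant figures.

COP_R = T_C/(T_H − T_C) gives T_H − T_C = T_C/COP.
With T_C = 268.09 K, T_H = 268.09 × (1 + 1/6.88) = 307.06 K.
Converting, 307.06 K = 93.04°F.

93.0 °F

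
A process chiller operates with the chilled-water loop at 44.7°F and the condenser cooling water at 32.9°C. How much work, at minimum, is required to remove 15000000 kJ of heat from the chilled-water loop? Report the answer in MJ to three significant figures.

1380 MJ

In absolute terms T_C = 280.21 K and T_H = 306.05 K, so ΔT = 25.84 K.
The reversible limit is COP_R = T_C/ΔT = 10.84, so W_min = Q_C/COP = Q_C·ΔT/T_C.
W_min = 15000000 × 25.84/280.21 = 1384000 kJ = 1384 MJ.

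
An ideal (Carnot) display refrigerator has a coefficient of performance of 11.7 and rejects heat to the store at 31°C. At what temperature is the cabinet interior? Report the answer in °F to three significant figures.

44.7 °F

For a Carnot refrigerator COP_R = T_C/(T_H − T_C), so T_C = COP·T_H/(1 + COP).
With T_H = 304.15 K, T_C = 11.7 × 304.15/12.70 = 280.20 K.
Converting, 280.20 K = 44.69°F.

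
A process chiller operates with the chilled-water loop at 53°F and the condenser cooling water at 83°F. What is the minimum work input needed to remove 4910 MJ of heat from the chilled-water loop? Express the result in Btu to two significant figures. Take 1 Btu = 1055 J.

In absolute terms T_C = 284.82 K and T_H = 301.48 K, so ΔT = 16.67 K.
The reversible limit is COP_R = T_C/ΔT = 17.09, so W_min = Q_C/COP = Q_C·ΔT/T_C.
W_min = 4910 × 16.67/284.82 = 287.3 MJ = 272300 Btu.

270000 Btu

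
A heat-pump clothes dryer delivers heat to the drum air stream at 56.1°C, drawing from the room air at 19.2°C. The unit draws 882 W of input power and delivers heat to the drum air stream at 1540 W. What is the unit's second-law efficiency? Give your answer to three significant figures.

COP_actual = Q̇_H/Ẇ = 1540/882.0 = 1.746.
In absolute terms T_C = 292.35 K and T_H = 329.25 K, so ΔT = 36.90 K.
COP_Carnot = T_H/ΔT = 329.25/36.90 = 8.923.
η_II = COP_actual/COP_Carnot = 1.746/8.923 = 0.1957.

0.196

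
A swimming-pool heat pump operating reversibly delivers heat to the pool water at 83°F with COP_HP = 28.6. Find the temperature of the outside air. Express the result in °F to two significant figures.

64 °F

COP_HP = T_H/(T_H − T_C) gives T_H − T_C = T_H/COP.
With T_H = 301.48 K, T_C = 301.48 × (1 − 1/28.6) = 290.94 K.
Converting, 290.94 K = 64.03°F.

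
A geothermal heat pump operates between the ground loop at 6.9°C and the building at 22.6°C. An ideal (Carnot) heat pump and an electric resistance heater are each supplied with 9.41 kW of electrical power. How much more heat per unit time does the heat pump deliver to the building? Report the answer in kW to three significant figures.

In absolute terms T_C = 280.05 K and T_H = 295.75 K, so ΔT = 15.70 K.
COP_Carnot = T_H/ΔT = 295.75/15.70 = 18.84.
The heat pump delivers Q̇_H = COP × Ẇ = 177.3 kW; the resistance heater delivers Ẇ = 9.410 kW.
Extra = (COP − 1)·Ẇ = 167.9 kW.

168 kW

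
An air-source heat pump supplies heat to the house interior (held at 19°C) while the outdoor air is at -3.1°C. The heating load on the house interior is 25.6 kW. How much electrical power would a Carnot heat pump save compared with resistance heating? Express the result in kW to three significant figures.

23.7 kW

In absolute terms T_C = 270.05 K and T_H = 292.15 K, so ΔT = 22.10 K.
COP_Carnot = T_H/ΔT = 292.15/22.10 = 13.22.
Resistance heating needs Ẇ_res = Q̇_H = 25.60 kW; the reversible heat pump needs only Ẇ_hp = Q̇_H/COP = 1.937 kW.
Saving = 25.60 − 1.937 = 23.66 kW.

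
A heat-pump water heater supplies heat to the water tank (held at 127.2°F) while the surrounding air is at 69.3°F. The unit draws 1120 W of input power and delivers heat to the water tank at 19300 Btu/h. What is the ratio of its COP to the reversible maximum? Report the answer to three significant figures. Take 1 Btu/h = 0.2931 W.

0.498

Converting, Q̇_H = 19300 Btu/h = 5657 W, so COP_actual = Q̇_H/Ẇ = 5657/1120 = 5.051.
In absolute terms T_C = 293.87 K and T_H = 326.04 K, so ΔT = 32.17 K.
COP_Carnot = T_H/ΔT = 326.04/32.17 = 10.14.
η_II = COP_actual/COP_Carnot = 5.051/10.14 = 0.4983.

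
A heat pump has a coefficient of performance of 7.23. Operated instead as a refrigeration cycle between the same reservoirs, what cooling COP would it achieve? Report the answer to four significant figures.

Since Q_H = Q_C + W for any cycle, COP_R = Q_C/W = Q_H/W − 1.
COP_R = 7.23 − 1 = 6.23.

6.230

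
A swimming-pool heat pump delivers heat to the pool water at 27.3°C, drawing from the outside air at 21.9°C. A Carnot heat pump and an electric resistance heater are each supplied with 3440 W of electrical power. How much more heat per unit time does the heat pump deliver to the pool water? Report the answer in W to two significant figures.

190000 W

In absolute terms T_C = 295.05 K and T_H = 300.45 K, so ΔT = 5.400 K.
COP_Carnot = T_H/ΔT = 300.45/5.400 = 55.64.
The heat pump delivers Q̇_H = COP × Ẇ = 191400 W; the resistance heater delivers Ẇ = 3440 W.
Extra = (COP − 1)·Ẇ = 188000 W.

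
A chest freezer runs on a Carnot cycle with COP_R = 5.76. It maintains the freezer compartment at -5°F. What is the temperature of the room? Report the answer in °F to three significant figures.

COP_R = T_C/(T_H − T_C) gives T_H − T_C = T_C/COP.
With T_C = 252.59 K, T_H = 252.59 × (1 + 1/5.76) = 296.45 K.
Converting, 296.45 K = 73.94°F.

73.9 °F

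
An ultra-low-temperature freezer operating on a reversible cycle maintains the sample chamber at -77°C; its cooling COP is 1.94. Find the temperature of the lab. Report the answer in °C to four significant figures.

COP_R = T_C/(T_H − T_C) gives T_H − T_C = T_C/COP.
With T_C = 196.15 K, T_H = 196.15 × (1 + 1/1.94) = 297.26 K.
Converting, 297.26 K = 24.11°C.

24.11 °C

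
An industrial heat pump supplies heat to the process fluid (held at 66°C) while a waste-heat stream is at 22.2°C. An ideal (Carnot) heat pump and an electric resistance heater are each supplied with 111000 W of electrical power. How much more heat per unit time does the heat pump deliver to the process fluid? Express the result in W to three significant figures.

748000 W

In absolute terms T_C = 295.35 K and T_H = 339.15 K, so ΔT = 43.80 K.
COP_Carnot = T_H/ΔT = 339.15/43.80 = 7.743.
The heat pump delivers Q̇_H = COP × Ẇ = 859500 W; the resistance heater delivers Ẇ = 111000 W.
Extra = (COP − 1)·Ẇ = 748500 W.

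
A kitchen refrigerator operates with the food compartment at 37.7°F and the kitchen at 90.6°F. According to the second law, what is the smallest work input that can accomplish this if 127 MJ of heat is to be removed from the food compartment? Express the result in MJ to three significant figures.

In absolute terms T_C = 276.32 K and T_H = 305.71 K, so ΔT = 29.39 K.
The reversible limit is COP_R = T_C/ΔT = 9.402, so W_min = Q_C/COP = Q_C·ΔT/T_C.
W_min = 127.0 × 29.39/276.32 = 13.51 MJ.

13.5 MJ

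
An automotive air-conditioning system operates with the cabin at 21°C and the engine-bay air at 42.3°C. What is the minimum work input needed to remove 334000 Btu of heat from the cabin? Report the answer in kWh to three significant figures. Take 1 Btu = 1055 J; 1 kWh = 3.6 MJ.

In absolute terms T_C = 294.15 K and T_H = 315.45 K, so ΔT = 21.30 K.
The reversible limit is COP_R = T_C/ΔT = 13.81, so W_min = Q_C/COP = Q_C·ΔT/T_C.
W_min = 334000 × 21.30/294.15 = 24190 Btu = 7.088 kWh.

7.09 kWh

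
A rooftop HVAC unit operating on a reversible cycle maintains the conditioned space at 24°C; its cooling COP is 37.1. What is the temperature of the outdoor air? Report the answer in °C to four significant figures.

32.01 °C

COP_R = T_C/(T_H − T_C) gives T_H − T_C = T_C/COP.
With T_C = 297.15 K, T_H = 297.15 × (1 + 1/37.1) = 305.16 K.
Converting, 305.16 K = 32.01°C.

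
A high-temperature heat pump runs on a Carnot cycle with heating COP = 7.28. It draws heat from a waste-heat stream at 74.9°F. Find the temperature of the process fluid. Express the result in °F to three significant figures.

COP_HP = T_H/(T_H − T_C) rearranges to T_H = COP·T_C/(COP − 1).
With T_C = 296.98 K, T_H = 7.28 × 296.98/6.280 = 344.27 K.
Converting, 344.27 K = 160.02°F.

160 °F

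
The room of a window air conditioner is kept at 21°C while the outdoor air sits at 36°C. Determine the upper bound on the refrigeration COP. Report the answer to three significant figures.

19.6

In absolute terms T_C = 294.15 K and T_H = 309.15 K, so ΔT = 15.00 K.
For a reversible cycle, COP_Carnot = T_C/ΔT = 294.15/15.00 = 19.61.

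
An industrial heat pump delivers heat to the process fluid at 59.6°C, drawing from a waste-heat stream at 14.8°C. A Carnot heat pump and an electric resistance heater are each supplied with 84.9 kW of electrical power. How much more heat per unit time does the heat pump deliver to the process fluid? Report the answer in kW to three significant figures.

In absolute terms T_C = 287.95 K and T_H = 332.75 K, so ΔT = 44.80 K.
COP_Carnot = T_H/ΔT = 332.75/44.80 = 7.427.
The heat pump delivers Q̇_H = COP × Ẇ = 630.6 kW; the resistance heater delivers Ẇ = 84.90 kW.
Extra = (COP − 1)·Ẇ = 545.7 kW.

546 kW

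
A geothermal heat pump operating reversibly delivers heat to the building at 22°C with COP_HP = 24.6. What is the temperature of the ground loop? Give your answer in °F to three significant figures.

50.0 °F

COP_HP = T_H/(T_H − T_C) gives T_H − T_C = T_H/COP.
With T_H = 295.15 K, T_C = 295.15 × (1 − 1/24.6) = 283.15 K.
Converting, 283.15 K = 50.00°F.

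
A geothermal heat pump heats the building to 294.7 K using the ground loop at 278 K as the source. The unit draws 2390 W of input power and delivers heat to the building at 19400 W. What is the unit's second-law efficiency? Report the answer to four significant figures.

COP_actual = Q̇_H/Ẇ = 19400/2390 = 8.117.
The reservoir spacing is ΔT = 294.7 − 278 = 16.70 K.
COP_Carnot = T_H/ΔT = 294.70/16.70 = 17.65.
η_II = COP_actual/COP_Carnot = 8.117/17.65 = 0.4600.

0.4600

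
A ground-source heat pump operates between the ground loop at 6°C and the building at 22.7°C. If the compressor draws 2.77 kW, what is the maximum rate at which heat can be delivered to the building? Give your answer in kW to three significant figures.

49.1 kW

In absolute terms T_C = 279.15 K and T_H = 295.85 K, so ΔT = 16.70 K.
COP_Carnot = T_H/ΔT = 295.85/16.70 = 17.72.
Q̇_max = COP_Carnot × Ẇ = 17.72 × 2.770 kW = 49.07 kW.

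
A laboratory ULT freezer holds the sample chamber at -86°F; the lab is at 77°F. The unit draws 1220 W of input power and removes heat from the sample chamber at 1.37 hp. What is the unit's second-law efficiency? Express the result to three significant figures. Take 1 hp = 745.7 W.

0.365

Converting, Q̇_C = 1.370 hp = 1022 W, so COP_actual = Q̇_C/Ẇ = 1022/1220 = 0.8374.
In absolute terms T_C = 207.59 K and T_H = 298.15 K, so ΔT = 90.56 K.
COP_Carnot = T_C/ΔT = 207.59/90.56 = 2.292.
η_II = COP_actual/COP_Carnot = 0.8374/2.292 = 0.3653.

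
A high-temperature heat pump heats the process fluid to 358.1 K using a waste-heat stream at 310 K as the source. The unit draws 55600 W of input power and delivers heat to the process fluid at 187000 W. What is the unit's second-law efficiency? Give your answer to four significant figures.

COP_actual = Q̇_H/Ẇ = 187000/55600 = 3.363.
The reservoir spacing is ΔT = 358.1 − 310 = 48.10 K.
COP_Carnot = T_H/ΔT = 358.10/48.10 = 7.445.
η_II = COP_actual/COP_Carnot = 3.363/7.445 = 0.4518.

0.4518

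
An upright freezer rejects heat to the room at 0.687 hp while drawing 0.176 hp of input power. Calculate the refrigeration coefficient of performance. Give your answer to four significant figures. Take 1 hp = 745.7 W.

The first law gives Q̇_H = Q̇_C + Ẇ, so the three rates are Q̇_C = 0.5110, Q̇_H = 0.6870, Ẇ = 0.1760 hp.
COP_R = Q̇_C/Ẇ = 0.5110/0.1760 = 2.903.

2.903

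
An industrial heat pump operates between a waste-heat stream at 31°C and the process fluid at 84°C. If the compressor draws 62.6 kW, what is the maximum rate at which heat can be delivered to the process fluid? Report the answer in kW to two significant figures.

In absolute terms T_C = 304.15 K and T_H = 357.15 K, so ΔT = 53.00 K.
COP_Carnot = T_H/ΔT = 357.15/53.00 = 6.739.
Q̇_max = COP_Carnot × Ẇ = 6.739 × 62.60 kW = 421.8 kW.

420 kW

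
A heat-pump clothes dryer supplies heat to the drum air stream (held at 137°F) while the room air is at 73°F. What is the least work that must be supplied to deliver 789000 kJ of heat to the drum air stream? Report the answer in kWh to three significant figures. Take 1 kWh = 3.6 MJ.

In absolute terms T_C = 295.93 K and T_H = 331.48 K, so ΔT = 35.56 K.
The reversible limit is COP_HP = T_H/ΔT = 9.323, so W_min = Q_H/COP = Q_H·ΔT/T_H.
W_min = 789000 × 35.56/331.48 = 84630 kJ = 23.51 kWh.

23.5 kWh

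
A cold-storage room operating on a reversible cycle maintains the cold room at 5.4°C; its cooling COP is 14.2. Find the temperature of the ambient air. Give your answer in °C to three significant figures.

25.0 °C

COP_R = T_C/(T_H − T_C) gives T_H − T_C = T_C/COP.
With T_C = 278.55 K, T_H = 278.55 × (1 + 1/14.2) = 298.17 K.
Converting, 298.17 K = 25.02°C.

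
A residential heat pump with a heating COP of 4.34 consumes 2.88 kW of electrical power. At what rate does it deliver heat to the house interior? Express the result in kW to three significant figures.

12.5 kW

Q̇_H = COP_HP × Ẇ = 4.34 × 2.880 = 12.50 kW.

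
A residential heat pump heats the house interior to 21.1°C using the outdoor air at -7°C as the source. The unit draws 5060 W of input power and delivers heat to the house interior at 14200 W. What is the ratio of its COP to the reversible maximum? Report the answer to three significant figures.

0.268

COP_actual = Q̇_H/Ẇ = 14200/5060 = 2.806.
In absolute terms T_C = 266.15 K and T_H = 294.25 K, so ΔT = 28.10 K.
COP_Carnot = T_H/ΔT = 294.25/28.10 = 10.47.
η_II = COP_actual/COP_Carnot = 2.806/10.47 = 0.2680.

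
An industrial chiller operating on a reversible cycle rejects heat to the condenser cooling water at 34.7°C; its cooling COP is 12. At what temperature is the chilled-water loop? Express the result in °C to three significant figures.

11.0 °C

For a Carnot refrigerator COP_R = T_C/(T_H − T_C), so T_C = COP·T_H/(1 + COP).
With T_H = 307.85 K, T_C = 12 × 307.85/13.00 = 284.17 K.
Converting, 284.17 K = 11.02°C.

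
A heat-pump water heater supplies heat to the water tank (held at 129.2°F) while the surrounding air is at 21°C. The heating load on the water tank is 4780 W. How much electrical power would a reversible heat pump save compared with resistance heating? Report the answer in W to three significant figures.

In absolute terms T_C = 294.15 K and T_H = 327.15 K, so ΔT = 33.00 K.
COP_Carnot = T_H/ΔT = 327.15/33.00 = 9.914.
Resistance heating needs Ẇ_res = Q̇_H = 4780 W; the reversible heat pump needs only Ẇ_hp = Q̇_H/COP = 482.2 W.
Saving = 4780 − 482.2 = 4298 W.

4300 W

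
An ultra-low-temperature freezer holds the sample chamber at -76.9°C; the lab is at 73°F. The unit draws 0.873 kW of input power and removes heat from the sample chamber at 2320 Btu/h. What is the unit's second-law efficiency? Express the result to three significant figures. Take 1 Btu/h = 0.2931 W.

0.396

Converting, Q̇_C = 2320 Btu/h = 0.6800 kW, so COP_actual = Q̇_C/Ẇ = 0.6800/0.8730 = 0.7789.
In absolute terms T_C = 196.25 K and T_H = 295.93 K, so ΔT = 99.68 K.
COP_Carnot = T_C/ΔT = 196.25/99.68 = 1.969.
η_II = COP_actual/COP_Carnot = 0.7789/1.969 = 0.3956.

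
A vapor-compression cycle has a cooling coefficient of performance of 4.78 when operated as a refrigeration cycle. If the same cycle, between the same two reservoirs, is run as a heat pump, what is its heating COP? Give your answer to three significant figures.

5.78

The first law on one cycle gives Q_H = Q_C + W, so Q_H/W = Q_C/W + 1.
COP_HP = COP_R + 1 = 4.78 + 1 = 5.78.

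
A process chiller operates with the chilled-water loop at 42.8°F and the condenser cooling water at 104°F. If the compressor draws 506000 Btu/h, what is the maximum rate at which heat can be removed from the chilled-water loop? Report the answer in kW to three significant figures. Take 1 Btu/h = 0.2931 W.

1220 kW

In absolute terms T_C = 279.15 K and T_H = 313.15 K, so ΔT = 34.00 K.
COP_Carnot = T_C/ΔT = 279.15/34.00 = 8.210.
Q̇_max = COP_Carnot × Ẇ = 8.210 × 506000 Btu/h = 4154000 Btu/h = 1218 kW.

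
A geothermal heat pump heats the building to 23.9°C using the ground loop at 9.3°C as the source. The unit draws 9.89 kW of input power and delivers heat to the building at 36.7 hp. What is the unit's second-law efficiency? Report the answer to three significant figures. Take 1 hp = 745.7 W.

0.136

Converting, Q̇_H = 36.70 hp = 27.37 kW, so COP_actual = Q̇_H/Ẇ = 27.37/9.890 = 2.767.
In absolute terms T_C = 282.45 K and T_H = 297.05 K, so ΔT = 14.60 K.
COP_Carnot = T_H/ΔT = 297.05/14.60 = 20.35.
η_II = COP_actual/COP_Carnot = 2.767/20.35 = 0.1360.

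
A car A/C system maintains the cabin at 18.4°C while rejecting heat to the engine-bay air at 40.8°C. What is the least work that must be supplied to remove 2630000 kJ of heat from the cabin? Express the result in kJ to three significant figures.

202000 kJ

In absolute terms T_C = 291.55 K and T_H = 313.95 K, so ΔT = 22.40 K.
The reversible limit is COP_R = T_C/ΔT = 13.02, so W_min = Q_C/COP = Q_C·ΔT/T_C.
W_min = 2630000 × 22.40/291.55 = 202100 kJ.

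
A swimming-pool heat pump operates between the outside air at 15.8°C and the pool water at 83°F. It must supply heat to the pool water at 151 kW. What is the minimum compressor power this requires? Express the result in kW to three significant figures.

6.28 kW

In absolute terms T_C = 288.95 K and T_H = 301.48 K, so ΔT = 12.53 K.
COP_Carnot = T_H/ΔT = 301.48/12.53 = 24.05.
Ẇ_min = Q̇/COP_Carnot = 151.0/24.05 = 6.277 kW.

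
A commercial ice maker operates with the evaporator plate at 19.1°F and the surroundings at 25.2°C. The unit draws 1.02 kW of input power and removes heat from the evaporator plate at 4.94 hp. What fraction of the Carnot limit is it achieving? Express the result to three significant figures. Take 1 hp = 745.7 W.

0.439

Converting, Q̇_C = 4.940 hp = 3.684 kW, so COP_actual = Q̇_C/Ẇ = 3.684/1.020 = 3.612.
In absolute terms T_C = 265.98 K and T_H = 298.35 K, so ΔT = 32.37 K.
COP_Carnot = T_C/ΔT = 265.98/32.37 = 8.218.
η_II = COP_actual/COP_Carnot = 3.612/8.218 = 0.4395.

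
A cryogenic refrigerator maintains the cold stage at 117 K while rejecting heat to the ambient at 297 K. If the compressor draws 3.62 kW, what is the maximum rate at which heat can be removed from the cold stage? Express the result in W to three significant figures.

The reservoir spacing is ΔT = 297 − 117 = 180.0 K.
COP_Carnot = T_C/ΔT = 117.00/180.0 = 0.6500.
Q̇_max = COP_Carnot × Ẇ = 0.6500 × 3.620 kW = 2.353 kW = 2353 W.

2350 W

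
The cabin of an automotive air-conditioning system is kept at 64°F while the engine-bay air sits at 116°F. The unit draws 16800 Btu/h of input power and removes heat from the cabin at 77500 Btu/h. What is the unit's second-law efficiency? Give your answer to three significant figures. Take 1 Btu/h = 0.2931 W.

COP_actual = Q̇_C/Ẇ = 77500/16800 = 4.613.
In absolute terms T_C = 290.93 K and T_H = 319.82 K, so ΔT = 28.89 K.
COP_Carnot = T_C/ΔT = 290.93/28.89 = 10.07.
η_II = COP_actual/COP_Carnot = 4.613/10.07 = 0.4581.

0.458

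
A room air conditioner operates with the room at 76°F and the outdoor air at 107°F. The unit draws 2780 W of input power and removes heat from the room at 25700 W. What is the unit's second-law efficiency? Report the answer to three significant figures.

0.535

COP_actual = Q̇_C/Ẇ = 25700/2780 = 9.245.
In absolute terms T_C = 297.59 K and T_H = 314.82 K, so ΔT = 17.22 K.
COP_Carnot = T_C/ΔT = 297.59/17.22 = 17.28.
η_II = COP_actual/COP_Carnot = 9.245/17.28 = 0.5350.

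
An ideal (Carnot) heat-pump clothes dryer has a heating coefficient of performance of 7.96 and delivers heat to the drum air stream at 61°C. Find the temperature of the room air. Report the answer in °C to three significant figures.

19.0 °C

COP_HP = T_H/(T_H − T_C) gives T_H − T_C = T_H/COP.
With T_H = 334.15 K, T_C = 334.15 × (1 − 1/7.96) = 292.17 K.
Converting, 292.17 K = 19.02°C.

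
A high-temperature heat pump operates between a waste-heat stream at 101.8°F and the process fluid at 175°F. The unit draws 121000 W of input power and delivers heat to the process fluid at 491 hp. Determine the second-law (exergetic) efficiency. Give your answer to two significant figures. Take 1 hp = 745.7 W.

Converting, Q̇_H = 491.0 hp = 366100 W, so COP_actual = Q̇_H/Ẇ = 366100/121000 = 3.026.
In absolute terms T_C = 311.93 K and T_H = 352.59 K, so ΔT = 40.67 K.
COP_Carnot = T_H/ΔT = 352.59/40.67 = 8.670.
η_II = COP_actual/COP_Carnot = 3.026/8.670 = 0.3490.

0.35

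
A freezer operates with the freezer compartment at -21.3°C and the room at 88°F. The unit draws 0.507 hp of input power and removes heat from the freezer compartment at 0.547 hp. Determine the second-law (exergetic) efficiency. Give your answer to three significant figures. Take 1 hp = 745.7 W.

0.225

COP_actual = Q̇_C/Ẇ = 0.5470/0.5070 = 1.079.
In absolute terms T_C = 251.85 K and T_H = 304.26 K, so ΔT = 52.41 K.
COP_Carnot = T_C/ΔT = 251.85/52.41 = 4.805.
η_II = COP_actual/COP_Carnot = 1.079/4.805 = 0.2245.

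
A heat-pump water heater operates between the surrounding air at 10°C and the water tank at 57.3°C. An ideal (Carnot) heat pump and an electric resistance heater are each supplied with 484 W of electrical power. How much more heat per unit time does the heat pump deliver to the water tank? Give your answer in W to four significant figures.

In absolute terms T_C = 283.15 K and T_H = 330.45 K, so ΔT = 47.30 K.
COP_Carnot = T_H/ΔT = 330.45/47.30 = 6.986.
The heat pump delivers Q̇_H = COP × Ẇ = 3381 W; the resistance heater delivers Ẇ = 484.0 W.
Extra = (COP − 1)·Ẇ = 2897 W.

2897 W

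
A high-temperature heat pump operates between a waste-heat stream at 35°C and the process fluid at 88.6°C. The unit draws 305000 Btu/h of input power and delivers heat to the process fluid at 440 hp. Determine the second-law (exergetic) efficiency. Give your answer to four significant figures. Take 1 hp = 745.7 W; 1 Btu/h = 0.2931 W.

0.5438

Converting, Q̇_H = 440.0 hp = 1119000 Btu/h, so COP_actual = Q̇_H/Ẇ = 1119000/305000 = 3.670.
In absolute terms T_C = 308.15 K and T_H = 361.75 K, so ΔT = 53.60 K.
COP_Carnot = T_H/ΔT = 361.75/53.60 = 6.749.
η_II = COP_actual/COP_Carnot = 3.670/6.749 = 0.5438.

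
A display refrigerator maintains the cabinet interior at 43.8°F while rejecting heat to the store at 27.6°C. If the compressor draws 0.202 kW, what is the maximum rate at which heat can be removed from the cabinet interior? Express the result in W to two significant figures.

2700 W

In absolute terms T_C = 279.71 K and T_H = 300.75 K, so ΔT = 21.04 K.
COP_Carnot = T_C/ΔT = 279.71/21.04 = 13.29.
Q̇_max = COP_Carnot × Ẇ = 13.29 × 0.2020 kW = 2.685 kW = 2685 W.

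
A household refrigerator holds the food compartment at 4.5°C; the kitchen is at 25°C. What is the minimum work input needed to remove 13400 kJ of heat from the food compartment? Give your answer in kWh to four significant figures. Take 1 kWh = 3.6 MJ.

0.2748 kWh

In absolute terms T_C = 277.65 K and T_H = 298.15 K, so ΔT = 20.50 K.
The reversible limit is COP_R = T_C/ΔT = 13.54, so W_min = Q_C/COP = Q_C·ΔT/T_C.
W_min = 13400 × 20.50/277.65 = 989.4 kJ = 0.2748 kWh.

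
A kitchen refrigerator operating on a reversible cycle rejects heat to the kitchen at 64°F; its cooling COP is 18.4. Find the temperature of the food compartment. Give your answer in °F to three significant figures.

For a Carnot refrigerator COP_R = T_C/(T_H − T_C), so T_C = COP·T_H/(1 + COP).
With T_H = 290.93 K, T_C = 18.4 × 290.93/19.40 = 275.93 K.
Converting, 275.93 K = 37.01°F.

37.0 °F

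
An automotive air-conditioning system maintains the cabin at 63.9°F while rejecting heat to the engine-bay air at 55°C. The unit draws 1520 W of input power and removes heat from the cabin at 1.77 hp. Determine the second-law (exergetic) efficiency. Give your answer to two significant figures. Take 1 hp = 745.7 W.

0.11

Converting, Q̇_C = 1.770 hp = 1320 W, so COP_actual = Q̇_C/Ẇ = 1320/1520 = 0.8683.
In absolute terms T_C = 290.87 K and T_H = 328.15 K, so ΔT = 37.28 K.
COP_Carnot = T_C/ΔT = 290.87/37.28 = 7.803.
η_II = COP_actual/COP_Carnot = 0.8683/7.803 = 0.1113.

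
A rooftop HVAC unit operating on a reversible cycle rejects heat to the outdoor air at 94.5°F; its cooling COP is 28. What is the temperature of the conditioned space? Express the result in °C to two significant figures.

24 °C

For a Carnot refrigerator COP_R = T_C/(T_H − T_C), so T_C = COP·T_H/(1 + COP).
With T_H = 307.87 K, T_C = 28 × 307.87/29.00 = 297.26 K.
Converting, 297.26 K = 24.11°C.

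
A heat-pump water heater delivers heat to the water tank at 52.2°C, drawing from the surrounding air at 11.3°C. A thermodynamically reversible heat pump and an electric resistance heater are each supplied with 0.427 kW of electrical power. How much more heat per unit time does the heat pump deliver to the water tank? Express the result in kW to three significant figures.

In absolute terms T_C = 284.45 K and T_H = 325.35 K, so ΔT = 40.90 K.
COP_Carnot = T_H/ΔT = 325.35/40.90 = 7.955.
The heat pump delivers Q̇_H = COP × Ẇ = 3.397 kW; the resistance heater delivers Ẇ = 0.4270 kW.
Extra = (COP − 1)·Ẇ = 2.970 kW.

2.97 kW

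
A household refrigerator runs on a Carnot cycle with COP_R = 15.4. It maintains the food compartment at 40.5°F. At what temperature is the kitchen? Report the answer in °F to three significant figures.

COP_R = T_C/(T_H − T_C) gives T_H − T_C = T_C/COP.
With T_C = 277.87 K, T_H = 277.87 × (1 + 1/15.4) = 295.92 K.
Converting, 295.92 K = 72.98°F.

73.0 °F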